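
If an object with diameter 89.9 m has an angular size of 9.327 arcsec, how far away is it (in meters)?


D = size / theta_rad, theta_rad = 9.327 * pi/(180*3600) = 4.522e-05, D = 1.988e+06

1.988e+06 m


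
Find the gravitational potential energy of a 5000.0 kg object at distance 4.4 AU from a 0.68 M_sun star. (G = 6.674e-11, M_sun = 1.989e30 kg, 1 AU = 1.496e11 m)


M = 0.68 * 1.989e30 kg = 1.35252e+30 kg; r = 4.4 AU * 1.496e11 m/AU = 6.5824e+11 m. U = -GM*m/r = -(6.674e-11 * 1.35252e+30 * 5000.0) / 6.5824e+11 = -6.857e+11

-6.857e+11 J


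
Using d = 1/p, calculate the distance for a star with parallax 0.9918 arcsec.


d = 1/p = 1/0.9918 = 1.0083

1.0083 pc


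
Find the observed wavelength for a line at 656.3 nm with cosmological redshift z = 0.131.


lam_obs = lam_emit * (1 + z) = 656.3 * (1 + 0.131) = 742.2753

742.2753 nm


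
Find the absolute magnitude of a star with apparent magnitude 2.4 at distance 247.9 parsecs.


M = m - 5*log10(d) + 5 = 2.4 - 5*log10(247.9) + 5 = -4.5714

-4.5714


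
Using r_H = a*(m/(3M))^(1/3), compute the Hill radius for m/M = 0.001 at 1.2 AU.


r_H = a * (m/3M)^(1/3) = 1.2 * (0.001/3)^(1/3) = 0.0832

0.0832 AU


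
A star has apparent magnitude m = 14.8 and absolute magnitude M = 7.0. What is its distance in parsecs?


d = 10^((m - M + 5)/5) = 10^((14.8 - 7.0 + 5)/5) = 363.0781

363.0781 pc


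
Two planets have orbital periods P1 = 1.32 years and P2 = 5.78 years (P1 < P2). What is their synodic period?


1/P_syn = |1/P1 - 1/P2| = |1/1.32 - 1/5.78| => P_syn = 1.7107

1.7107 years


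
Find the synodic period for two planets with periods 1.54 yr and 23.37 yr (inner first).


1/P_syn = |1/P1 - 1/P2| = |1/1.54 - 1/23.37| => P_syn = 1.6486

1.6486 years


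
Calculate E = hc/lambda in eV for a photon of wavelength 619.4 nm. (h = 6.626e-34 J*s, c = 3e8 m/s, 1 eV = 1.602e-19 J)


E = hc/lambda = 6.626e-34 * 3e8 / 6.194e-07 = 3.209e-19 J = 2.0033 eV

2.0033 eV


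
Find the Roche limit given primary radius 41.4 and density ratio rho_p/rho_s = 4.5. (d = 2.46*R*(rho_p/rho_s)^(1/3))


d_Roche = 2.46 * 41.4 * 4.5^(1/3) = 168.1407

168.1407


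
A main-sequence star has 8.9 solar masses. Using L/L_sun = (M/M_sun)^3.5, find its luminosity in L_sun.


L/L_sun = (M/M_sun)^3.5 = 8.9^3.5 = 2103.1247

2103.1247 L_sun


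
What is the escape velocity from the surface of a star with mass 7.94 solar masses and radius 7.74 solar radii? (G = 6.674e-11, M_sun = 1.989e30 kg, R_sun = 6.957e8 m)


M = 7.94 * 1.989e30 kg = 1.579266e+31 kg; R = 7.74 * 6.957e8 m = 5.384718e+09 m. v_esc = sqrt(2GM/R) = sqrt(2 * 6.674e-11 * 1.579266e+31 / 5.384718e+09) = 625682.8624

625682.8624 m/s


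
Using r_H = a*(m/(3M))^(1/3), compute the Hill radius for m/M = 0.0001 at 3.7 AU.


r_H = a * (m/3M)^(1/3) = 3.7 * (0.0001/3)^(1/3) = 0.1191

0.1191 AU


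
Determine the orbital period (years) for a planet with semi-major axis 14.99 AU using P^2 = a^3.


P = a^(3/2) = 14.99^1.5 = 58.0367

58.0367 years


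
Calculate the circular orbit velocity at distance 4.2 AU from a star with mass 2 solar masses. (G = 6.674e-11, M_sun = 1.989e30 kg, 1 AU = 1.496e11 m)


v = sqrt(GM/r) = sqrt(6.674e-11 * 3.978e+30 / 6.283e+11) = 20555.8315

20555.8315 m/s


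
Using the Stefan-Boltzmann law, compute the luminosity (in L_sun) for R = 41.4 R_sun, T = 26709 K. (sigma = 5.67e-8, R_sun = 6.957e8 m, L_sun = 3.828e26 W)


R = 41.4 * 6.957e8 m = 2.880198e+10 m. L = 4*pi*R^2*sigma*T^4 = 4*pi*(2.880198e+10)^2 * 5.67e-8 * 26709^4 = 3.007932764e+32 W. L/L_sun = 3.007932764e+32 / 3.828e26 = 785771.3594

785771.3594 L_sun


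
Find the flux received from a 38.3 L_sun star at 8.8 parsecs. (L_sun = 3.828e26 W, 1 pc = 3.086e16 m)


F = L / (4*pi*d^2) = 1.466e+28 / (4*pi*(2.716e+17)^2) = 1.582e-08

1.582e-08 W/m^2


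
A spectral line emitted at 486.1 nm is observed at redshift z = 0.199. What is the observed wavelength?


lam_obs = lam_emit * (1 + z) = 486.1 * (1 + 0.199) = 582.8339

582.8339 nm


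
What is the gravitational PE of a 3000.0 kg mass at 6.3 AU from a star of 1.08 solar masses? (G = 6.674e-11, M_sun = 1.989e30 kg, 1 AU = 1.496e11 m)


M = 1.08 * 1.989e30 kg = 2.14812e+30 kg; r = 6.3 AU * 1.496e11 m/AU = 9.4248e+11 m. U = -GM*m/r = -(6.674e-11 * 2.14812e+30 * 3000.0) / 9.4248e+11 = -4.563e+11

-4.563e+11 J


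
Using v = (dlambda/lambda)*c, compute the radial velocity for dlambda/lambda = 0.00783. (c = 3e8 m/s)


v = (dlambda/lambda) * c = 0.00783 * 3e8 = 2.349e+06

2.349e+06 m/s


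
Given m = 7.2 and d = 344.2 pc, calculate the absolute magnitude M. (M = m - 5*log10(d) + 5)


M = m - 5*log10(d) + 5 = 7.2 - 5*log10(344.2) + 5 = -0.4841

-0.4841


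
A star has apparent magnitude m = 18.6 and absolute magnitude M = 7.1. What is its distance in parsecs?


d = 10^((m - M + 5)/5) = 10^((18.6 - 7.1 + 5)/5) = 1995.2623

1995.2623 pc


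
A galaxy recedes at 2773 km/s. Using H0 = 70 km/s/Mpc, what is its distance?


d = v / H0 = 2773 / 70 = 39.6143

39.6143 Mpc


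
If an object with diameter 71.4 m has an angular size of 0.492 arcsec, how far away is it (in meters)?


D = size / theta_rad, theta_rad = 0.492 * pi/(180*3600) = 2.385e-06, D = 2.993e+07

2.993e+07 m


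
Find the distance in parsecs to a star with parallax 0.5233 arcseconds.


d = 1/p = 1/0.5233 = 1.9109

1.9109 pc


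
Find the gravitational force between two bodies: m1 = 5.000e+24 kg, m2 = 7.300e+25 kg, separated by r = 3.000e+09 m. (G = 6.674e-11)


F = G*m1*m2/r^2 = 6.674e-11 * 5.000e+24 * 7.300e+25 / (3.000e+09)^2 = 6.674e-11 * 3.650e+50 / 9.000e+18 = 2.707e+21

2.707e+21 N


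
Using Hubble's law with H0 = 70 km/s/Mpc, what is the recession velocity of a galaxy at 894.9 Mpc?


v = H0 * d = 70 * 894.9 = 62643.0

62643.0 km/s


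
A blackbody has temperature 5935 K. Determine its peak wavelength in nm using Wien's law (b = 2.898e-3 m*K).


lam_max = b / T = 2.898e-3 / 5935 = 4.883e-07 m = 488.2898 nm

488.2898 nm


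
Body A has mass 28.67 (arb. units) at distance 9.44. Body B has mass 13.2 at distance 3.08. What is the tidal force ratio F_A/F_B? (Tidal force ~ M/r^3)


Ratio = (M1/r1^3) / (M2/r2^3) = (28.67/9.44^3) / (13.2/3.08^3) = 0.0754

0.0754


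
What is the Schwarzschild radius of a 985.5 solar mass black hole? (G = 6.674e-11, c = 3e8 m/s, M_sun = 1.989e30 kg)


M = 985.5 * 1.989e30 kg = 1.9601595e+33 kg. rs = 2GM/c^2 = 2 * 6.674e-11 * 1.9601595e+33 / (3e8)^2 = 2.907e+06

2.907e+06 m


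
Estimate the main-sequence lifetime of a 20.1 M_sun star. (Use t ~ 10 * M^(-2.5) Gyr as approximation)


t = 10 * M^(-2.5) = 10 * 20.1^(-2.5) = 0.0055

0.0055 Gyr


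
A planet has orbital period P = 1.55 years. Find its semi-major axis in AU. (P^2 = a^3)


a = P^(2/3) = 1.55^(2/3) = 1.3393

1.3393 AU


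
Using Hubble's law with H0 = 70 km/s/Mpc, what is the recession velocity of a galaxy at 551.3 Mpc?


v = H0 * d = 70 * 551.3 = 38591.0

38591.0 km/s


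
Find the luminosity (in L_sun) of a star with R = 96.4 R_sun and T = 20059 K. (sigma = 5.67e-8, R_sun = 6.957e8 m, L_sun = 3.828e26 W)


R = 96.4 * 6.957e8 m = 6.706548e+10 m. L = 4*pi*R^2*sigma*T^4 = 4*pi*(6.706548e+10)^2 * 5.67e-8 * 20059^4 = 5.188336208e+32 W. L/L_sun = 5.188336208e+32 / 3.828e26 = 1.355e+06

1.355e+06 L_sun


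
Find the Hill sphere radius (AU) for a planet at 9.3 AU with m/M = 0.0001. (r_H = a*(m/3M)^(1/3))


r_H = a * (m/3M)^(1/3) = 9.3 * (0.0001/3)^(1/3) = 0.2993

0.2993 AU


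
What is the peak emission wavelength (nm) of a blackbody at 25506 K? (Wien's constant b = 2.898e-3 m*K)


lam_max = b / T = 2.898e-3 / 25506 = 1.136e-07 m = 113.6203 nm

113.6203 nm


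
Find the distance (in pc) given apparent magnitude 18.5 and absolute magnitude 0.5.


d = 10^((m - M + 5)/5) = 10^((18.5 - 0.5 + 5)/5) = 39810.7171

39810.7171 pc


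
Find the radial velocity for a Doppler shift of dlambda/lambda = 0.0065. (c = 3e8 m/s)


v = (dlambda/lambda) * c = 0.0065 * 3e8 = 1.950e+06

1.950e+06 m/s


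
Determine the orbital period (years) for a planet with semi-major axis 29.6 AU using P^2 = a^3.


P = a^(3/2) = 29.6^1.5 = 161.0414

161.0414 years


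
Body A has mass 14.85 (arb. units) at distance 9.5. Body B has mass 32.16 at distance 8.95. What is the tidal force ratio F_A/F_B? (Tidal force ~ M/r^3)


Ratio = (M1/r1^3) / (M2/r2^3) = (14.85/9.5^3) / (32.16/8.95^3) = 0.3861

0.3861


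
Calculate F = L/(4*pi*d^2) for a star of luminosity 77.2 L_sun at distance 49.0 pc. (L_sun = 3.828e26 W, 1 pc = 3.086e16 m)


F = L / (4*pi*d^2) = 2.955e+28 / (4*pi*(1.512e+18)^2) = 1.028e-09

1.028e-09 W/m^2


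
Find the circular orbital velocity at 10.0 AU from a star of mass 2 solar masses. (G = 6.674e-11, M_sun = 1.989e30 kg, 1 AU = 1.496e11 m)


v = sqrt(GM/r) = sqrt(6.674e-11 * 3.978e+30 / 1.496e+12) = 13321.7014

13321.7014 m/s


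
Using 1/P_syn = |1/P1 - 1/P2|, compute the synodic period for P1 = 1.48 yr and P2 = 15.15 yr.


1/P_syn = |1/P1 - 1/P2| = |1/1.48 - 1/15.15| => P_syn = 1.6402

1.6402 years


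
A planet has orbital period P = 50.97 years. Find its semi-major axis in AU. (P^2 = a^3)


a = P^(2/3) = 50.97^(2/3) = 13.7471

13.7471 AU


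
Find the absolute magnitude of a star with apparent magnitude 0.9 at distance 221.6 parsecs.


M = m - 5*log10(d) + 5 = 0.9 - 5*log10(221.6) + 5 = -5.8278

-5.8278


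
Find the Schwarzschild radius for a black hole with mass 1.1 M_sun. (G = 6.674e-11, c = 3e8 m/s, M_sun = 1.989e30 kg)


M = 1.1 * 1.989e30 kg = 2.1879e+30 kg. rs = 2GM/c^2 = 2 * 6.674e-11 * 2.1879e+30 / (3e8)^2 = 3244.8988

3244.8988 m


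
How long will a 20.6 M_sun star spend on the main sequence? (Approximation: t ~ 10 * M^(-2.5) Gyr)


t = 10 * M^(-2.5) = 10 * 20.6^(-2.5) = 0.0052

0.0052 Gyr


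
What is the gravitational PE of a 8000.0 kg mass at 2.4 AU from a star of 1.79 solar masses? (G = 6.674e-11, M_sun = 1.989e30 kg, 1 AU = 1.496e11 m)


M = 1.79 * 1.989e30 kg = 3.56031e+30 kg; r = 2.4 AU * 1.496e11 m/AU = 3.5904e+11 m. U = -GM*m/r = -(6.674e-11 * 3.56031e+30 * 8000.0) / 3.5904e+11 = -5.294e+12

-5.294e+12 J


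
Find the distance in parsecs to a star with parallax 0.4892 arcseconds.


d = 1/p = 1/0.4892 = 2.0442

2.0442 pc


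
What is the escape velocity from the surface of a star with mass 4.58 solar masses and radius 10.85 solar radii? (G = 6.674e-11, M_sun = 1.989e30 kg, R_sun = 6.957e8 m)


M = 4.58 * 1.989e30 kg = 9.10962e+30 kg; R = 10.85 * 6.957e8 m = 7.548345e+09 m. v_esc = sqrt(2GM/R) = sqrt(2 * 6.674e-11 * 9.10962e+30 / 7.548345e+09) = 401358.4019

401358.4019 m/s


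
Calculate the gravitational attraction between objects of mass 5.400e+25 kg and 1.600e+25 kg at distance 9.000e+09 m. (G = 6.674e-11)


F = G*m1*m2/r^2 = 6.674e-11 * 5.400e+25 * 1.600e+25 / (9.000e+09)^2 = 6.674e-11 * 8.640e+50 / 8.100e+19 = 7.119e+20

7.119e+20 N


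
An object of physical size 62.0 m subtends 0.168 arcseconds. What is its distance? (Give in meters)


D = size / theta_rad, theta_rad = 0.168 * pi/(180*3600) = 8.145e-07, D = 7.612e+07

7.612e+07 m


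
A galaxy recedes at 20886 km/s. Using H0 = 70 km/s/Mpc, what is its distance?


d = v / H0 = 20886 / 70 = 298.3714

298.3714 Mpc


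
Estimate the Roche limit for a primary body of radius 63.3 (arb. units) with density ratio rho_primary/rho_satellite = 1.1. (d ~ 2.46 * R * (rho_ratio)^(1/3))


d_Roche = 2.46 * 63.3 * 1.1^(1/3) = 160.7446

160.7446


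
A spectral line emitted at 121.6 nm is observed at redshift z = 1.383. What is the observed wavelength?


lam_obs = lam_emit * (1 + z) = 121.6 * (1 + 1.383) = 289.7728

289.7728 nm


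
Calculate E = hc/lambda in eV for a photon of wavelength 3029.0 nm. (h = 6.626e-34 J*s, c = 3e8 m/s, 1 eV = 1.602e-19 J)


E = hc/lambda = 6.626e-34 * 3e8 / 3.029e-06 = 6.563e-20 J = 0.4096 eV

0.4096 eV


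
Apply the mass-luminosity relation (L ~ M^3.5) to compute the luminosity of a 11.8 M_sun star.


L/L_sun = (M/M_sun)^3.5 = 11.8^3.5 = 5644.0003

5644.0003 L_sun


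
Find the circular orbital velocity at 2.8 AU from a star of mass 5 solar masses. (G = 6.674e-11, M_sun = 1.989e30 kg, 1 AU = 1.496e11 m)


v = sqrt(GM/r) = sqrt(6.674e-11 * 9.945e+30 / 4.189e+11) = 39806.1965

39806.1965 m/s


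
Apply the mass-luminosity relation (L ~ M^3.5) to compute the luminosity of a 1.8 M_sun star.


L/L_sun = (M/M_sun)^3.5 = 1.8^3.5 = 7.8244

7.8244 L_sun


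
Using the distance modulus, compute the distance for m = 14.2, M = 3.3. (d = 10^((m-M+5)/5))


d = 10^((m - M + 5)/5) = 10^((14.2 - 3.3 + 5)/5) = 1513.5612

1513.5612 pc


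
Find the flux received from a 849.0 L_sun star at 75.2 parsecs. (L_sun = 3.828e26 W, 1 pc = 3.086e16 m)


F = L / (4*pi*d^2) = 3.250e+29 / (4*pi*(2.321e+18)^2) = 4.802e-09

4.802e-09 W/m^2


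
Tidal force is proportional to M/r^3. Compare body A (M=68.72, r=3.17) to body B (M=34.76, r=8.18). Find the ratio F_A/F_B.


Ratio = (M1/r1^3) / (M2/r2^3) = (68.72/3.17^3) / (34.76/8.18^3) = 33.9692

33.9692


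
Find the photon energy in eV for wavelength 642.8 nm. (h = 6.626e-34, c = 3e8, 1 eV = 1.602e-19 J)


E = hc/lambda = 6.626e-34 * 3e8 / 6.428e-07 = 3.092e-19 J = 1.9303 eV

1.9303 eV


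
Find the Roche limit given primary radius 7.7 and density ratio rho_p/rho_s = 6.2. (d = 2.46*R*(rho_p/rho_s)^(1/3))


d_Roche = 2.46 * 7.7 * 6.2^(1/3) = 34.7982

34.7982


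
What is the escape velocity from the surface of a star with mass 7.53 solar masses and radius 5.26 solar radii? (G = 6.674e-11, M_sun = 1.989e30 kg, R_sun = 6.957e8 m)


M = 7.53 * 1.989e30 kg = 1.497717e+31 kg; R = 5.26 * 6.957e8 m = 3.659382e+09 m. v_esc = sqrt(2GM/R) = sqrt(2 * 6.674e-11 * 1.497717e+31 / 3.659382e+09) = 739127.0642

739127.0642 m/s


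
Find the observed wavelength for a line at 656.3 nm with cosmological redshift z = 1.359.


lam_obs = lam_emit * (1 + z) = 656.3 * (1 + 1.359) = 1548.2117

1548.2117 nm


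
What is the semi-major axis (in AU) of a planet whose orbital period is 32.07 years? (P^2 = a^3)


a = P^(2/3) = 32.07^(2/3) = 10.0941

10.0941 AU


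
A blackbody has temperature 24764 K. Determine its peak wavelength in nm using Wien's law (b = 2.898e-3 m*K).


lam_max = b / T = 2.898e-3 / 24764 = 1.170e-07 m = 117.0247 nm

117.0247 nm


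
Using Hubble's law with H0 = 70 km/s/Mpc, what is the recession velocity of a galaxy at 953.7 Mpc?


v = H0 * d = 70 * 953.7 = 66759.0

66759.0 km/s


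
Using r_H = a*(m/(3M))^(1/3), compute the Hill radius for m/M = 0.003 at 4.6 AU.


r_H = a * (m/3M)^(1/3) = 4.6 * (0.003/3)^(1/3) = 0.46

0.46 AU


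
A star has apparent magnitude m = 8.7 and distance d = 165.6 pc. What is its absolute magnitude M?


M = m - 5*log10(d) + 5 = 8.7 - 5*log10(165.6) + 5 = 2.6047

2.6047


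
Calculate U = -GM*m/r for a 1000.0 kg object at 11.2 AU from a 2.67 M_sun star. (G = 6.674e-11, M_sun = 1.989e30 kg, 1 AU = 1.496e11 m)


M = 2.67 * 1.989e30 kg = 5.31063e+30 kg; r = 11.2 AU * 1.496e11 m/AU = 1.67552e+12 m. U = -GM*m/r = -(6.674e-11 * 5.31063e+30 * 1000.0) / 1.67552e+12 = -2.115e+11

-2.115e+11 J


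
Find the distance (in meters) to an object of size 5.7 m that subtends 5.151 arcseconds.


D = size / theta_rad, theta_rad = 5.151 * pi/(180*3600) = 2.497e-05, D = 228248.7664

228248.7664 m


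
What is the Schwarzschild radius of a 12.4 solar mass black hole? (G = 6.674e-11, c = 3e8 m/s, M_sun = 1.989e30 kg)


M = 12.4 * 1.989e30 kg = 2.46636e+31 kg. rs = 2GM/c^2 = 2 * 6.674e-11 * 2.46636e+31 / (3e8)^2 = 36578.8592

36578.8592 m


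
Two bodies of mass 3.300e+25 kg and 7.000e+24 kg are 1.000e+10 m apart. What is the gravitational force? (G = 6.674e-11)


F = G*m1*m2/r^2 = 6.674e-11 * 3.300e+25 * 7.000e+24 / (1.000e+10)^2 = 6.674e-11 * 2.310e+50 / 1.000e+20 = 1.542e+20

1.542e+20 N


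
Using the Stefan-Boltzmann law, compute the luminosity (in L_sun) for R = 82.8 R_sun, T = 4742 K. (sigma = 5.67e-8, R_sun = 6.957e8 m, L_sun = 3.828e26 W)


R = 82.8 * 6.957e8 m = 5.760396e+10 m. L = 4*pi*R^2*sigma*T^4 = 4*pi*(5.760396e+10)^2 * 5.67e-8 * 4742^4 = 1.195484093e+30 W. L/L_sun = 1.195484093e+30 / 3.828e26 = 3122.9992

3122.9992 L_sun


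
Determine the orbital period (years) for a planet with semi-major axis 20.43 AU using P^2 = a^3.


P = a^(3/2) = 20.43^1.5 = 92.3427

92.3427 years


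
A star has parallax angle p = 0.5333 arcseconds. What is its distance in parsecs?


d = 1/p = 1/0.5333 = 1.8751

1.8751 pc


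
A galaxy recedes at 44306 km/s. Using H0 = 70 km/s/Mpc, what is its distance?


d = v / H0 = 44306 / 70 = 632.9429

632.9429 Mpc


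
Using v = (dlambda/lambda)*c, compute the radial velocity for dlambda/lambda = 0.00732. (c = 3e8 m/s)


v = (dlambda/lambda) * c = 0.00732 * 3e8 = 2.196e+06

2.196e+06 m/s


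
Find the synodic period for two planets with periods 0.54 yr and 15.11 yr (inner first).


1/P_syn = |1/P1 - 1/P2| = |1/0.54 - 1/15.11| => P_syn = 0.56

0.56 years


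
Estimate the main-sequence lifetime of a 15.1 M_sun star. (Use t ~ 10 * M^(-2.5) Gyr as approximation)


t = 10 * M^(-2.5) = 10 * 15.1^(-2.5) = 0.0113

0.0113 Gyr


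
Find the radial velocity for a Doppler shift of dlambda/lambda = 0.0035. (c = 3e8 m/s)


v = (dlambda/lambda) * c = 0.0035 * 3e8 = 1.050e+06

1.050e+06 m/s


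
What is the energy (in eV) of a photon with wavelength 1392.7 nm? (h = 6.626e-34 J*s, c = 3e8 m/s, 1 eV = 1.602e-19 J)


E = hc/lambda = 6.626e-34 * 3e8 / 1.393e-06 = 1.427e-19 J = 0.8909 eV

0.8909 eV


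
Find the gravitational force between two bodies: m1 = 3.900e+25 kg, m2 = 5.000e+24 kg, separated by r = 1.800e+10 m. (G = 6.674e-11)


F = G*m1*m2/r^2 = 6.674e-11 * 3.900e+25 * 5.000e+24 / (1.800e+10)^2 = 6.674e-11 * 1.950e+50 / 3.240e+20 = 4.017e+19

4.017e+19 N


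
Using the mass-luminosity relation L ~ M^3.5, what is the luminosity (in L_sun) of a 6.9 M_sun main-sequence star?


L/L_sun = (M/M_sun)^3.5 = 6.9^3.5 = 862.9225

862.9225 L_sun


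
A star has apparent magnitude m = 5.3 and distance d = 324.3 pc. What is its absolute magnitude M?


M = m - 5*log10(d) + 5 = 5.3 - 5*log10(324.3) + 5 = -2.2547

-2.2547


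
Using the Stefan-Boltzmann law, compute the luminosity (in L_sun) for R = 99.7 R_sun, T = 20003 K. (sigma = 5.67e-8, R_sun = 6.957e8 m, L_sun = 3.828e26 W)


R = 99.7 * 6.957e8 m = 6.936129e+10 m. L = 4*pi*R^2*sigma*T^4 = 4*pi*(6.936129e+10)^2 * 5.67e-8 * 20003^4 = 5.48792018e+32 W. L/L_sun = 5.48792018e+32 / 3.828e26 = 1.434e+06

1.434e+06 L_sun


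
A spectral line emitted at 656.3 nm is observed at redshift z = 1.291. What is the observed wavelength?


lam_obs = lam_emit * (1 + z) = 656.3 * (1 + 1.291) = 1503.5833

1503.5833 nm


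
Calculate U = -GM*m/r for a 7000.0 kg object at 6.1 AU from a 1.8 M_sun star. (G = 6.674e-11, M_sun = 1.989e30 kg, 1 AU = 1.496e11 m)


M = 1.8 * 1.989e30 kg = 3.5802e+30 kg; r = 6.1 AU * 1.496e11 m/AU = 9.1256e+11 m. U = -GM*m/r = -(6.674e-11 * 3.5802e+30 * 7000.0) / 9.1256e+11 = -1.833e+12

-1.833e+12 J


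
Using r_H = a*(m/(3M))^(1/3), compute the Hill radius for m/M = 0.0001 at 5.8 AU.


r_H = a * (m/3M)^(1/3) = 5.8 * (0.0001/3)^(1/3) = 0.1867

0.1867 AU


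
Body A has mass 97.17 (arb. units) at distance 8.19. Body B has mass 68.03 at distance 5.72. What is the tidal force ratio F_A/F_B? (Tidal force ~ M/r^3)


Ratio = (M1/r1^3) / (M2/r2^3) = (97.17/8.19^3) / (68.03/5.72^3) = 0.4866

0.4866


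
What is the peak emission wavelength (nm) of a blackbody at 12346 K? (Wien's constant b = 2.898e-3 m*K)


lam_max = b / T = 2.898e-3 / 12346 = 2.347e-07 m = 234.7319 nm

234.7319 nm


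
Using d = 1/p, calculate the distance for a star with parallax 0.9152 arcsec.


d = 1/p = 1/0.9152 = 1.0927

1.0927 pc


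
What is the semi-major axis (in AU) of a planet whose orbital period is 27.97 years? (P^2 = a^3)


a = P^(2/3) = 27.97^(2/3) = 9.2143

9.2143 AU


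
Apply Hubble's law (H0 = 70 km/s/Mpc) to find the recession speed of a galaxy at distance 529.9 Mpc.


v = H0 * d = 70 * 529.9 = 37093.0

37093.0 km/s


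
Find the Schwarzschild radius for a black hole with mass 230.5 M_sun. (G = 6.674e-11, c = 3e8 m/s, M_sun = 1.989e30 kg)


M = 230.5 * 1.989e30 kg = 4.584645e+32 kg. rs = 2GM/c^2 = 2 * 6.674e-11 * 4.584645e+32 / (3e8)^2 = 679953.794

679953.794 m


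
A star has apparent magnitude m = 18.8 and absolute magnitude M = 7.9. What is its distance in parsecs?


d = 10^((m - M + 5)/5) = 10^((18.8 - 7.9 + 5)/5) = 1513.5612

1513.5612 pc


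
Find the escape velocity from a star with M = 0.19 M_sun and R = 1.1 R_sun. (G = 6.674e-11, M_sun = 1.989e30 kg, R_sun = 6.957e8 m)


M = 0.19 * 1.989e30 kg = 3.7791e+29 kg; R = 1.1 * 6.957e8 m = 7.6527e+08 m. v_esc = sqrt(2GM/R) = sqrt(2 * 6.674e-11 * 3.7791e+29 / 7.6527e+08) = 256740.8335

256740.8335 m/s


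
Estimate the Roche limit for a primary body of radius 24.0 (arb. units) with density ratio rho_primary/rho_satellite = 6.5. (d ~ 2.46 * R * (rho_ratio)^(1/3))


d_Roche = 2.46 * 24.0 * 6.5^(1/3) = 110.1837

110.1837


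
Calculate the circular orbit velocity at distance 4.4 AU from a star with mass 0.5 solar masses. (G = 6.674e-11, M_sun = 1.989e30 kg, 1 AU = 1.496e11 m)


v = sqrt(GM/r) = sqrt(6.674e-11 * 9.945e+29 / 6.582e+11) = 10041.6102

10041.6102 m/s


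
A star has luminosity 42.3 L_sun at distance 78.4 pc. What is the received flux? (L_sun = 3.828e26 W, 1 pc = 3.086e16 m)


F = L / (4*pi*d^2) = 1.619e+28 / (4*pi*(2.419e+18)^2) = 2.201e-10

2.201e-10 W/m^2


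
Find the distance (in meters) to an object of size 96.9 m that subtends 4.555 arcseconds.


D = size / theta_rad, theta_rad = 4.555 * pi/(180*3600) = 2.208e-05, D = 4.388e+06

4.388e+06 m


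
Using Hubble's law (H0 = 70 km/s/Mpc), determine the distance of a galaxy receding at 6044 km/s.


d = v / H0 = 6044 / 70 = 86.3429

86.3429 Mpc


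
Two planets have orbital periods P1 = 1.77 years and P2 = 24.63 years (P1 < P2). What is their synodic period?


1/P_syn = |1/P1 - 1/P2| = |1/1.77 - 1/24.63| => P_syn = 1.907

1.907 years


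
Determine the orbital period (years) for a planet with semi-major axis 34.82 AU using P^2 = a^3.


P = a^(3/2) = 34.82^1.5 = 205.4675

205.4675 years


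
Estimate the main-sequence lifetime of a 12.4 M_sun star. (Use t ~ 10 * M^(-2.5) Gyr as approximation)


t = 10 * M^(-2.5) = 10 * 12.4^(-2.5) = 0.0185

0.0185 Gyr


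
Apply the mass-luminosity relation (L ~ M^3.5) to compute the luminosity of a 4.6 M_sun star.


L/L_sun = (M/M_sun)^3.5 = 4.6^3.5 = 208.7625

208.7625 L_sun


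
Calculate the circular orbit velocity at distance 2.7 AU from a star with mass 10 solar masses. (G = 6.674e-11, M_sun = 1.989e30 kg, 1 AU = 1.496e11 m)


v = sqrt(GM/r) = sqrt(6.674e-11 * 1.989e+31 / 4.039e+11) = 57327.475

57327.475 m/s


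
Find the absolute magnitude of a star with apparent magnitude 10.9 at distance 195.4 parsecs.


M = m - 5*log10(d) + 5 = 10.9 - 5*log10(195.4) + 5 = 4.4454

4.4454


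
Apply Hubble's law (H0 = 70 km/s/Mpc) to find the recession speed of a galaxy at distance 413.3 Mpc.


v = H0 * d = 70 * 413.3 = 28931.0

28931.0 km/s


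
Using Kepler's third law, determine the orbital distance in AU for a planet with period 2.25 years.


a = P^(2/3) = 2.25^(2/3) = 1.7171

1.7171 AU


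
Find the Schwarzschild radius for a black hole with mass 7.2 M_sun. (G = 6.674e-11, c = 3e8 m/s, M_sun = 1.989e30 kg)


M = 7.2 * 1.989e30 kg = 1.43208e+31 kg. rs = 2GM/c^2 = 2 * 6.674e-11 * 1.43208e+31 / (3e8)^2 = 21239.3376

21239.3376 m


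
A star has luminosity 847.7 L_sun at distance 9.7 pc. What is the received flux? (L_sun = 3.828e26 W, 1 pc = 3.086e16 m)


F = L / (4*pi*d^2) = 3.245e+29 / (4*pi*(2.993e+17)^2) = 2.882e-07

2.882e-07 W/m^2


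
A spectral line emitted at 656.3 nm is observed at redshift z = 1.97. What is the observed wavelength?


lam_obs = lam_emit * (1 + z) = 656.3 * (1 + 1.97) = 1949.211

1949.211 nm


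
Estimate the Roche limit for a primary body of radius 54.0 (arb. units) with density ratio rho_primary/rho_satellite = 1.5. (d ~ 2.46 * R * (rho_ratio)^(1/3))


d_Roche = 2.46 * 54.0 * 1.5^(1/3) = 152.0638

152.0638


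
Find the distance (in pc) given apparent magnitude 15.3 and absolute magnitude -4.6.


d = 10^((m - M + 5)/5) = 10^((15.3 - -4.6 + 5)/5) = 95499.2586

95499.2586 pc


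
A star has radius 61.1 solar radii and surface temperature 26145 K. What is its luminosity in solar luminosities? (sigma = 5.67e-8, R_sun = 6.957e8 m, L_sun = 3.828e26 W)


R = 61.1 * 6.957e8 m = 4.250727e+10 m. L = 4*pi*R^2*sigma*T^4 = 4*pi*(4.250727e+10)^2 * 5.67e-8 * 26145^4 = 6.015530523e+32 W. L/L_sun = 6.015530523e+32 / 3.828e26 = 1.571e+06

1.571e+06 L_sun


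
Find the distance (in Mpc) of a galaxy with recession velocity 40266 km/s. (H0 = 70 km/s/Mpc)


d = v / H0 = 40266 / 70 = 575.2286

575.2286 Mpc


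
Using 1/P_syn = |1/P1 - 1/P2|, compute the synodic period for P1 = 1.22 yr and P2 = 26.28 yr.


1/P_syn = |1/P1 - 1/P2| = |1/1.22 - 1/26.28| => P_syn = 1.2794

1.2794 years


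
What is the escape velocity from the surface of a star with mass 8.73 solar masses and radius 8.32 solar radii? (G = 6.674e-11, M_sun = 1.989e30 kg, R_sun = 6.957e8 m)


M = 8.73 * 1.989e30 kg = 1.736397e+31 kg; R = 8.32 * 6.957e8 m = 5.788224e+09 m. v_esc = sqrt(2GM/R) = sqrt(2 * 6.674e-11 * 1.736397e+31 / 5.788224e+09) = 632790.4957

632790.4957 m/s


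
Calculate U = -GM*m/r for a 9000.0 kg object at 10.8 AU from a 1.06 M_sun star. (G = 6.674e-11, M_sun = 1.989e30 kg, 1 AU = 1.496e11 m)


M = 1.06 * 1.989e30 kg = 2.10834e+30 kg; r = 10.8 AU * 1.496e11 m/AU = 1.61568e+12 m. U = -GM*m/r = -(6.674e-11 * 2.10834e+30 * 9000.0) / 1.61568e+12 = -7.838e+11

-7.838e+11 J


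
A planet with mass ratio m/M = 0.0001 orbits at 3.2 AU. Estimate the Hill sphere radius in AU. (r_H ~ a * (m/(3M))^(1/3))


r_H = a * (m/3M)^(1/3) = 3.2 * (0.0001/3)^(1/3) = 0.103

0.103 AU


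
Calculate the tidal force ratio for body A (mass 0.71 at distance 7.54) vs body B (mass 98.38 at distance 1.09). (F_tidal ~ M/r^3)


Ratio = (M1/r1^3) / (M2/r2^3) = (0.71/7.54^3) / (98.38/1.09^3) = 2.180e-05

2.180e-05


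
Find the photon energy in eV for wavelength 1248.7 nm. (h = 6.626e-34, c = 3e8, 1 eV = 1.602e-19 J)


E = hc/lambda = 6.626e-34 * 3e8 / 1.249e-06 = 1.592e-19 J = 0.9937 eV

0.9937 eV


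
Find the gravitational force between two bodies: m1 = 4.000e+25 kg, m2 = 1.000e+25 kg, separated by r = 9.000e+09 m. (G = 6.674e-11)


F = G*m1*m2/r^2 = 6.674e-11 * 4.000e+25 * 1.000e+25 / (9.000e+09)^2 = 6.674e-11 * 4.000e+50 / 8.100e+19 = 3.296e+20

3.296e+20 N


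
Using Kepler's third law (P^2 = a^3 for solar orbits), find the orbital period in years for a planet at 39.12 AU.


P = a^(3/2) = 39.12^1.5 = 244.6799

244.6799 years


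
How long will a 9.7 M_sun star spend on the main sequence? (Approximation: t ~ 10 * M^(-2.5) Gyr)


t = 10 * M^(-2.5) = 10 * 9.7^(-2.5) = 0.0341

0.0341 Gyr


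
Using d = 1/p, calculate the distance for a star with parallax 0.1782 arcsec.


d = 1/p = 1/0.1782 = 5.6117

5.6117 pc


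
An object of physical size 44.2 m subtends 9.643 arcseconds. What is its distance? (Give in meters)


D = size / theta_rad, theta_rad = 9.643 * pi/(180*3600) = 4.675e-05, D = 945442.7498

945442.7498 m


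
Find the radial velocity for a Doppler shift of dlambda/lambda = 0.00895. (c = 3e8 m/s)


v = (dlambda/lambda) * c = 0.00895 * 3e8 = 2.685e+06

2.685e+06 m/s


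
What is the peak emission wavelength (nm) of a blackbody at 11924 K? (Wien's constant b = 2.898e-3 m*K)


lam_max = b / T = 2.898e-3 / 11924 = 2.430e-07 m = 243.0392 nm

243.0392 nm


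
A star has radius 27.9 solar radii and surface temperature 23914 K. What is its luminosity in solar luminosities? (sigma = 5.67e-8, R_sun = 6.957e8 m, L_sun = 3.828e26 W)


R = 27.9 * 6.957e8 m = 1.941003e+10 m. L = 4*pi*R^2*sigma*T^4 = 4*pi*(1.941003e+10)^2 * 5.67e-8 * 23914^4 = 8.779185707e+31 W. L/L_sun = 8.779185707e+31 / 3.828e26 = 229341.3194

229341.3194 L_sun


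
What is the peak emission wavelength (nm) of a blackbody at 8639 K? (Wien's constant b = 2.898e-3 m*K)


lam_max = b / T = 2.898e-3 / 8639 = 3.355e-07 m = 335.4555 nm

335.4555 nm


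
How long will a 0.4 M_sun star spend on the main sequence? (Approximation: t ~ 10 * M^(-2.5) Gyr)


t = 10 * M^(-2.5) = 10 * 0.4^(-2.5) = 98.8212

98.8212 Gyr


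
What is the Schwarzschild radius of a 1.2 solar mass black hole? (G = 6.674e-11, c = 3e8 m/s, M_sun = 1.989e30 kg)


M = 1.2 * 1.989e30 kg = 2.3868e+30 kg. rs = 2GM/c^2 = 2 * 6.674e-11 * 2.3868e+30 / (3e8)^2 = 3539.8896

3539.8896 m


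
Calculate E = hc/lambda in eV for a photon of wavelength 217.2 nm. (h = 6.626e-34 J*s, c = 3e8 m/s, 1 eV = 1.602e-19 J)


E = hc/lambda = 6.626e-34 * 3e8 / 2.172e-07 = 9.152e-19 J = 5.7128 eV

5.7128 eV


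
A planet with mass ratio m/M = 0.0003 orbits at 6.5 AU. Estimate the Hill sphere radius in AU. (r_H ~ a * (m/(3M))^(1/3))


r_H = a * (m/3M)^(1/3) = 6.5 * (0.0003/3)^(1/3) = 0.3017

0.3017 AU


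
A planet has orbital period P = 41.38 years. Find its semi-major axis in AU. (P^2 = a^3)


a = P^(2/3) = 41.38^(2/3) = 11.9636

11.9636 AU


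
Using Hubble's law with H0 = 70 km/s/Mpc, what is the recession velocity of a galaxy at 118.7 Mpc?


v = H0 * d = 70 * 118.7 = 8309.0

8309.0 km/s


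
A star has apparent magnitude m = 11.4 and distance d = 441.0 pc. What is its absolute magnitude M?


M = m - 5*log10(d) + 5 = 11.4 - 5*log10(441.0) + 5 = 3.1778

3.1778


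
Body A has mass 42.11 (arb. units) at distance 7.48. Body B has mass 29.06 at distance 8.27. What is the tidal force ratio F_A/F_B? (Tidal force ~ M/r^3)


Ratio = (M1/r1^3) / (M2/r2^3) = (42.11/7.48^3) / (29.06/8.27^3) = 1.9584

1.9584


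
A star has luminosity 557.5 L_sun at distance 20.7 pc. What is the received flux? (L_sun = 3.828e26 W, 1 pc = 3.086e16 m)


F = L / (4*pi*d^2) = 2.134e+29 / (4*pi*(6.388e+17)^2) = 4.162e-08

4.162e-08 W/m^2


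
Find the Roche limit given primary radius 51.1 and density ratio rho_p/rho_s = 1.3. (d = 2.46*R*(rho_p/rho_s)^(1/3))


d_Roche = 2.46 * 51.1 * 1.3^(1/3) = 137.1946

137.1946


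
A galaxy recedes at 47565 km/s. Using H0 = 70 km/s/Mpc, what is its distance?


d = v / H0 = 47565 / 70 = 679.5

679.5 Mpc


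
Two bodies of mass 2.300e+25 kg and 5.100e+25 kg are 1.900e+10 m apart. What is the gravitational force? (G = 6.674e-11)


F = G*m1*m2/r^2 = 6.674e-11 * 2.300e+25 * 5.100e+25 / (1.900e+10)^2 = 6.674e-11 * 1.173e+51 / 3.610e+20 = 2.169e+20

2.169e+20 N


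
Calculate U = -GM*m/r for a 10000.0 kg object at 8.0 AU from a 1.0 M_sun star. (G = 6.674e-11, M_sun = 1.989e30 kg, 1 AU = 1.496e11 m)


M = 1.0 * 1.989e30 kg = 1.989e+30 kg; r = 8.0 AU * 1.496e11 m/AU = 1.1968e+12 m. U = -GM*m/r = -(6.674e-11 * 1.989e+30 * 10000.0) / 1.1968e+12 = -1.109e+12

-1.109e+12 J


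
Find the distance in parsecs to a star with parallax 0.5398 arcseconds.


d = 1/p = 1/0.5398 = 1.8525

1.8525 pc


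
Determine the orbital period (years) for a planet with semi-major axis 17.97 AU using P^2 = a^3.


P = a^(3/2) = 17.97^1.5 = 76.1767

76.1767 years


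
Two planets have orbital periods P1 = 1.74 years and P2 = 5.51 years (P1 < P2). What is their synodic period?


1/P_syn = |1/P1 - 1/P2| = |1/1.74 - 1/5.51| => P_syn = 2.5431

2.5431 years


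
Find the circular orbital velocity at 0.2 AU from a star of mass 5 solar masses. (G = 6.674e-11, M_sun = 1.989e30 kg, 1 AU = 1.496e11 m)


v = sqrt(GM/r) = sqrt(6.674e-11 * 9.945e+30 / 2.992e+10) = 148941.1491

148941.1491 m/s


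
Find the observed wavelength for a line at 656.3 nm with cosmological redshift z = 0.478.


lam_obs = lam_emit * (1 + z) = 656.3 * (1 + 0.478) = 970.0114

970.0114 nm


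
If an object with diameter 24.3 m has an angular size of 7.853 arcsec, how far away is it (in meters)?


D = size / theta_rad, theta_rad = 7.853 * pi/(180*3600) = 3.807e-05, D = 638257.3274

638257.3274 m


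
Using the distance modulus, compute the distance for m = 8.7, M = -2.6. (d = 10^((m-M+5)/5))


d = 10^((m - M + 5)/5) = 10^((8.7 - -2.6 + 5)/5) = 1819.7009

1819.7009 pc


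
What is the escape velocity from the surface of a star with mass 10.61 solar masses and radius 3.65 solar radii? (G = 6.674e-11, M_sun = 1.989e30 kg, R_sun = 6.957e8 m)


M = 10.61 * 1.989e30 kg = 2.110329e+31 kg; R = 3.65 * 6.957e8 m = 2.539305e+09 m. v_esc = sqrt(2GM/R) = sqrt(2 * 6.674e-11 * 2.110329e+31 / 2.539305e+09) = 1.053e+06

1.053e+06 m/s


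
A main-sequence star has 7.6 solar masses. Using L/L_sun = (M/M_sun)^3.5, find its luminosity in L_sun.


L/L_sun = (M/M_sun)^3.5 = 7.6^3.5 = 1210.1733

1210.1733 L_sun


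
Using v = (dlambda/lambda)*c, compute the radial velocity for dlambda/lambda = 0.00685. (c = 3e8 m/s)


v = (dlambda/lambda) * c = 0.00685 * 3e8 = 2.055e+06

2.055e+06 m/s


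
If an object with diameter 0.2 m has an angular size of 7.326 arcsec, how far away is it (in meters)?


D = size / theta_rad, theta_rad = 7.326 * pi/(180*3600) = 3.552e-05, D = 5631.0348

5631.0348 m


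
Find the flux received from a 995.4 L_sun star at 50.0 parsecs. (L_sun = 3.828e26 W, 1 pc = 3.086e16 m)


F = L / (4*pi*d^2) = 3.810e+29 / (4*pi*(1.543e+18)^2) = 1.274e-08

1.274e-08 W/m^2


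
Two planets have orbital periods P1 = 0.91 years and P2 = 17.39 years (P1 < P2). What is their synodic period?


1/P_syn = |1/P1 - 1/P2| = |1/0.91 - 1/17.39| => P_syn = 0.9602

0.9602 years


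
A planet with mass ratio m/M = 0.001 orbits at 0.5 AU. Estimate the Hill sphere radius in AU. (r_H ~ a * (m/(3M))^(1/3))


r_H = a * (m/3M)^(1/3) = 0.5 * (0.001/3)^(1/3) = 0.0347

0.0347 AU


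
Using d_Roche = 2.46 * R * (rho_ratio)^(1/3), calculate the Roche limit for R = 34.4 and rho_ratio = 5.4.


d_Roche = 2.46 * 34.4 * 5.4^(1/3) = 148.4652

148.4652


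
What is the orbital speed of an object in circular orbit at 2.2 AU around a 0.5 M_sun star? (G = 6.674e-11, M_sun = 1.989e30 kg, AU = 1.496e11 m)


v = sqrt(GM/r) = sqrt(6.674e-11 * 9.945e+29 / 3.291e+11) = 14200.9814

14200.9814 m/s


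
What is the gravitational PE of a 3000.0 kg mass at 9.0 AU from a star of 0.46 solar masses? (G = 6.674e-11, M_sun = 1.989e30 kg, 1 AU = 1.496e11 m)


M = 0.46 * 1.989e30 kg = 9.1494e+29 kg; r = 9.0 AU * 1.496e11 m/AU = 1.3464e+12 m. U = -GM*m/r = -(6.674e-11 * 9.1494e+29 * 3000.0) / 1.3464e+12 = -1.361e+11

-1.361e+11 J


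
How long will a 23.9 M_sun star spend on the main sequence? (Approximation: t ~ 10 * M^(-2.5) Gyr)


t = 10 * M^(-2.5) = 10 * 23.9^(-2.5) = 0.0036

0.0036 Gyr


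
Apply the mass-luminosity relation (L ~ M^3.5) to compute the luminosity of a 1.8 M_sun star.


L/L_sun = (M/M_sun)^3.5 = 1.8^3.5 = 7.8244

7.8244 L_sun


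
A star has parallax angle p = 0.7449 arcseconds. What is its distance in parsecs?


d = 1/p = 1/0.7449 = 1.3425

1.3425 pc


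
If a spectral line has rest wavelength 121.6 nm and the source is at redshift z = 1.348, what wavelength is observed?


lam_obs = lam_emit * (1 + z) = 121.6 * (1 + 1.348) = 285.5168

285.5168 nm


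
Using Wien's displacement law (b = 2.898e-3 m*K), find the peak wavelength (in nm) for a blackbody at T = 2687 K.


lam_max = b / T = 2.898e-3 / 2687 = 1.079e-06 m = 1078.5262 nm

1078.5262 nm


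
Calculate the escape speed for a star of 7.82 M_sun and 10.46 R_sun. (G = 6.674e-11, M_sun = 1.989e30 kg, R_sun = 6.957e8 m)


M = 7.82 * 1.989e30 kg = 1.555398e+31 kg; R = 10.46 * 6.957e8 m = 7.277022e+09 m. v_esc = sqrt(2GM/R) = sqrt(2 * 6.674e-11 * 1.555398e+31 / 7.277022e+09) = 534136.2132

534136.2132 m/s


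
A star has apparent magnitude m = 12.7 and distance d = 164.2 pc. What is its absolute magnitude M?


M = m - 5*log10(d) + 5 = 12.7 - 5*log10(164.2) + 5 = 6.6231

6.6231


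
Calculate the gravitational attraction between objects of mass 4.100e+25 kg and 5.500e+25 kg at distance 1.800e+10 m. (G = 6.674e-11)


F = G*m1*m2/r^2 = 6.674e-11 * 4.100e+25 * 5.500e+25 / (1.800e+10)^2 = 6.674e-11 * 2.255e+51 / 3.240e+20 = 4.645e+20

4.645e+20 N


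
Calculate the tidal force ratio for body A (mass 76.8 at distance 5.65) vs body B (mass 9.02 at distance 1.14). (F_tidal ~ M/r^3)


Ratio = (M1/r1^3) / (M2/r2^3) = (76.8/5.65^3) / (9.02/1.14^3) = 0.0699

0.0699


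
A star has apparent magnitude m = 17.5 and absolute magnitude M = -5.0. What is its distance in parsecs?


d = 10^((m - M + 5)/5) = 10^((17.5 - -5.0 + 5)/5) = 316227.766

316227.766 pc


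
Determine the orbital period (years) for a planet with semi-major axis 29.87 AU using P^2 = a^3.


P = a^(3/2) = 29.87^1.5 = 163.2499

163.2499 years


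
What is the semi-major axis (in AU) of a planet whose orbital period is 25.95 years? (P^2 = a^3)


a = P^(2/3) = 25.95^(2/3) = 8.7651

8.7651 AU


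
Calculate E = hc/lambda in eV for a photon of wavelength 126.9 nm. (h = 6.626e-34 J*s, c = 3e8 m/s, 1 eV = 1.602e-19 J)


E = hc/lambda = 6.626e-34 * 3e8 / 1.269e-07 = 1.566e-18 J = 9.778 eV

9.778 eV


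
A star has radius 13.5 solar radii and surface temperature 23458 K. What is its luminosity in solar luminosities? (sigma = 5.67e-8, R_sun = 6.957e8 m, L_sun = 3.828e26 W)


R = 13.5 * 6.957e8 m = 9.39195e+09 m. L = 4*pi*R^2*sigma*T^4 = 4*pi*(9.39195e+09)^2 * 5.67e-8 * 23458^4 = 1.903129733e+31 W. L/L_sun = 1.903129733e+31 / 3.828e26 = 49716.0327

49716.0327 L_sun


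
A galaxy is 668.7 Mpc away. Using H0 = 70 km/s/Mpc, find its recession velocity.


v = H0 * d = 70 * 668.7 = 46809.0

46809.0 km/s


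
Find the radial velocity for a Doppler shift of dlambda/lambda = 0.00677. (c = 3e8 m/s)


v = (dlambda/lambda) * c = 0.00677 * 3e8 = 2.031e+06

2.031e+06 m/s


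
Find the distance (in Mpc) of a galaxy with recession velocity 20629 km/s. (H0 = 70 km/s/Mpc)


d = v / H0 = 20629 / 70 = 294.7

294.7 Mpc


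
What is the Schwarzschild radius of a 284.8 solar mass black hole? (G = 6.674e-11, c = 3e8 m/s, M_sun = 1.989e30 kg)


M = 284.8 * 1.989e30 kg = 5.664672e+32 kg. rs = 2GM/c^2 = 2 * 6.674e-11 * 5.664672e+32 / (3e8)^2 = 840133.7984

840133.7984 m


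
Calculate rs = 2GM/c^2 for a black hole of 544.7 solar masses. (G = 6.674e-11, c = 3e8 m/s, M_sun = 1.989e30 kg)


M = 544.7 * 1.989e30 kg = 1.0834083e+33 kg. rs = 2GM/c^2 = 2 * 6.674e-11 * 1.0834083e+33 / (3e8)^2 = 1.607e+06

1.607e+06 m


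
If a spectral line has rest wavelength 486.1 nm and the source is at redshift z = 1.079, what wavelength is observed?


lam_obs = lam_emit * (1 + z) = 486.1 * (1 + 1.079) = 1010.6019

1010.6019 nm


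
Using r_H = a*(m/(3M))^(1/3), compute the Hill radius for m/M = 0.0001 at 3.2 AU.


r_H = a * (m/3M)^(1/3) = 3.2 * (0.0001/3)^(1/3) = 0.103

0.103 AU


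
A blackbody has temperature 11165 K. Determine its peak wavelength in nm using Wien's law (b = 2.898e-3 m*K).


lam_max = b / T = 2.898e-3 / 11165 = 2.596e-07 m = 259.5611 nm

259.5611 nm


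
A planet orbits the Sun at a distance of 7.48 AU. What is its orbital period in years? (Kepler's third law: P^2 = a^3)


P = a^(3/2) = 7.48^1.5 = 20.4575

20.4575 years


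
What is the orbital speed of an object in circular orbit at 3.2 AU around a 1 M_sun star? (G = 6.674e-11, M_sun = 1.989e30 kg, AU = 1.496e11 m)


v = sqrt(GM/r) = sqrt(6.674e-11 * 1.989e+30 / 4.787e+11) = 16652.1267

16652.1267 m/s
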